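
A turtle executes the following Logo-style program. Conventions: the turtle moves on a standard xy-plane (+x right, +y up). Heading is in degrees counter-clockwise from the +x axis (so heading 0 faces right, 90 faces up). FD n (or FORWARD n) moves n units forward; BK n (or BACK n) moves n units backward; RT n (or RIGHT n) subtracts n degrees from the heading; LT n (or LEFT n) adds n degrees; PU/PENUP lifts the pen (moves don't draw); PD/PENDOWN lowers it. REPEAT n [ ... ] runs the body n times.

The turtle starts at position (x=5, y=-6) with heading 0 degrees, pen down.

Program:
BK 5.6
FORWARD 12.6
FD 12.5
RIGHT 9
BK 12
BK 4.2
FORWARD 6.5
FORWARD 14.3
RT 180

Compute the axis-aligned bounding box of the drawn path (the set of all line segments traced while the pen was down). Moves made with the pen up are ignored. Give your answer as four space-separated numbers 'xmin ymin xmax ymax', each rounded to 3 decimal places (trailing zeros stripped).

Answer: -0.6 -6.72 29.043 -3.466

Derivation:
Executing turtle program step by step:
Start: pos=(5,-6), heading=0, pen down
BK 5.6: (5,-6) -> (-0.6,-6) [heading=0, draw]
FD 12.6: (-0.6,-6) -> (12,-6) [heading=0, draw]
FD 12.5: (12,-6) -> (24.5,-6) [heading=0, draw]
RT 9: heading 0 -> 351
BK 12: (24.5,-6) -> (12.648,-4.123) [heading=351, draw]
BK 4.2: (12.648,-4.123) -> (8.499,-3.466) [heading=351, draw]
FD 6.5: (8.499,-3.466) -> (14.919,-4.483) [heading=351, draw]
FD 14.3: (14.919,-4.483) -> (29.043,-6.72) [heading=351, draw]
RT 180: heading 351 -> 171
Final: pos=(29.043,-6.72), heading=171, 7 segment(s) drawn

Segment endpoints: x in {-0.6, 5, 8.499, 12, 12.648, 14.919, 24.5, 29.043}, y in {-6.72, -6, -4.483, -4.123, -3.466}
xmin=-0.6, ymin=-6.72, xmax=29.043, ymax=-3.466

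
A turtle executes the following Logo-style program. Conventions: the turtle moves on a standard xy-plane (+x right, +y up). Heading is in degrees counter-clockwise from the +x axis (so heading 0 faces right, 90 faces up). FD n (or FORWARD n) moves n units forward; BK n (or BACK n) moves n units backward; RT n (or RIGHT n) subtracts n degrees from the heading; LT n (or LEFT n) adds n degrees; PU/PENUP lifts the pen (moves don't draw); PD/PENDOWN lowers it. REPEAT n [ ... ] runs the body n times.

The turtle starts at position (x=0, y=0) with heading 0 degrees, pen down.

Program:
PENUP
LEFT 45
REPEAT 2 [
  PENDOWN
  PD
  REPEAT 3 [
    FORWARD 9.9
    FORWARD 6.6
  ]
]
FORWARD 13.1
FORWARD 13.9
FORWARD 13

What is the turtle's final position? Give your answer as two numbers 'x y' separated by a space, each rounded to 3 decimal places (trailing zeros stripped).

Answer: 98.288 98.288

Derivation:
Executing turtle program step by step:
Start: pos=(0,0), heading=0, pen down
PU: pen up
LT 45: heading 0 -> 45
REPEAT 2 [
  -- iteration 1/2 --
  PD: pen down
  PD: pen down
  REPEAT 3 [
    -- iteration 1/3 --
    FD 9.9: (0,0) -> (7,7) [heading=45, draw]
    FD 6.6: (7,7) -> (11.667,11.667) [heading=45, draw]
    -- iteration 2/3 --
    FD 9.9: (11.667,11.667) -> (18.668,18.668) [heading=45, draw]
    FD 6.6: (18.668,18.668) -> (23.335,23.335) [heading=45, draw]
    -- iteration 3/3 --
    FD 9.9: (23.335,23.335) -> (30.335,30.335) [heading=45, draw]
    FD 6.6: (30.335,30.335) -> (35.002,35.002) [heading=45, draw]
  ]
  -- iteration 2/2 --
  PD: pen down
  PD: pen down
  REPEAT 3 [
    -- iteration 1/3 --
    FD 9.9: (35.002,35.002) -> (42.002,42.002) [heading=45, draw]
    FD 6.6: (42.002,42.002) -> (46.669,46.669) [heading=45, draw]
    -- iteration 2/3 --
    FD 9.9: (46.669,46.669) -> (53.669,53.669) [heading=45, draw]
    FD 6.6: (53.669,53.669) -> (58.336,58.336) [heading=45, draw]
    -- iteration 3/3 --
    FD 9.9: (58.336,58.336) -> (65.337,65.337) [heading=45, draw]
    FD 6.6: (65.337,65.337) -> (70.004,70.004) [heading=45, draw]
  ]
]
FD 13.1: (70.004,70.004) -> (79.267,79.267) [heading=45, draw]
FD 13.9: (79.267,79.267) -> (89.095,89.095) [heading=45, draw]
FD 13: (89.095,89.095) -> (98.288,98.288) [heading=45, draw]
Final: pos=(98.288,98.288), heading=45, 15 segment(s) drawn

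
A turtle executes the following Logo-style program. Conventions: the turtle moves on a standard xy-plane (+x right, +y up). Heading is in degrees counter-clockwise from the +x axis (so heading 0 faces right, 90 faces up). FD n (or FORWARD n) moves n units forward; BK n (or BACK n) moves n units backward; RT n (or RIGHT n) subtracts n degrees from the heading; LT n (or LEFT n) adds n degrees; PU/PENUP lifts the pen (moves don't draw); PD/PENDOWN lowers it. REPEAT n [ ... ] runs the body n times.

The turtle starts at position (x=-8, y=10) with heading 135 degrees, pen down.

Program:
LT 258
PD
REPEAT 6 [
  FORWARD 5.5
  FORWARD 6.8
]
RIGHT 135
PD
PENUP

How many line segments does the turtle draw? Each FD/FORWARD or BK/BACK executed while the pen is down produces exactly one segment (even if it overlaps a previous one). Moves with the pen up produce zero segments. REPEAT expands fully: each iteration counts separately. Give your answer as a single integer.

Executing turtle program step by step:
Start: pos=(-8,10), heading=135, pen down
LT 258: heading 135 -> 33
PD: pen down
REPEAT 6 [
  -- iteration 1/6 --
  FD 5.5: (-8,10) -> (-3.387,12.996) [heading=33, draw]
  FD 6.8: (-3.387,12.996) -> (2.316,16.699) [heading=33, draw]
  -- iteration 2/6 --
  FD 5.5: (2.316,16.699) -> (6.928,19.695) [heading=33, draw]
  FD 6.8: (6.928,19.695) -> (12.631,23.398) [heading=33, draw]
  -- iteration 3/6 --
  FD 5.5: (12.631,23.398) -> (17.244,26.394) [heading=33, draw]
  FD 6.8: (17.244,26.394) -> (22.947,30.097) [heading=33, draw]
  -- iteration 4/6 --
  FD 5.5: (22.947,30.097) -> (27.56,33.093) [heading=33, draw]
  FD 6.8: (27.56,33.093) -> (33.263,36.796) [heading=33, draw]
  -- iteration 5/6 --
  FD 5.5: (33.263,36.796) -> (37.875,39.792) [heading=33, draw]
  FD 6.8: (37.875,39.792) -> (43.578,43.495) [heading=33, draw]
  -- iteration 6/6 --
  FD 5.5: (43.578,43.495) -> (48.191,46.491) [heading=33, draw]
  FD 6.8: (48.191,46.491) -> (53.894,50.194) [heading=33, draw]
]
RT 135: heading 33 -> 258
PD: pen down
PU: pen up
Final: pos=(53.894,50.194), heading=258, 12 segment(s) drawn
Segments drawn: 12

Answer: 12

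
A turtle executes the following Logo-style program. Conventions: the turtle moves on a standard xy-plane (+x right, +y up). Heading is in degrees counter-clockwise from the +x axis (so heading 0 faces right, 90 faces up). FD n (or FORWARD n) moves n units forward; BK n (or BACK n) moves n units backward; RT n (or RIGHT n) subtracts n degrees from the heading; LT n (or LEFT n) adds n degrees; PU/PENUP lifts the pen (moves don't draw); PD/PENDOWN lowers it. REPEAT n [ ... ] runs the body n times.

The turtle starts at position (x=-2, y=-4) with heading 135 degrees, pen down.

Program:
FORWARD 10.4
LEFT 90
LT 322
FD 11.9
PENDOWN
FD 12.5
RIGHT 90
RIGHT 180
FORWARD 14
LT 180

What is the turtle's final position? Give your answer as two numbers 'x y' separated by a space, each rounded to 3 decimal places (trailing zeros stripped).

Answer: -31.866 -13.515

Derivation:
Executing turtle program step by step:
Start: pos=(-2,-4), heading=135, pen down
FD 10.4: (-2,-4) -> (-9.354,3.354) [heading=135, draw]
LT 90: heading 135 -> 225
LT 322: heading 225 -> 187
FD 11.9: (-9.354,3.354) -> (-21.165,1.904) [heading=187, draw]
PD: pen down
FD 12.5: (-21.165,1.904) -> (-33.572,0.38) [heading=187, draw]
RT 90: heading 187 -> 97
RT 180: heading 97 -> 277
FD 14: (-33.572,0.38) -> (-31.866,-13.515) [heading=277, draw]
LT 180: heading 277 -> 97
Final: pos=(-31.866,-13.515), heading=97, 4 segment(s) drawn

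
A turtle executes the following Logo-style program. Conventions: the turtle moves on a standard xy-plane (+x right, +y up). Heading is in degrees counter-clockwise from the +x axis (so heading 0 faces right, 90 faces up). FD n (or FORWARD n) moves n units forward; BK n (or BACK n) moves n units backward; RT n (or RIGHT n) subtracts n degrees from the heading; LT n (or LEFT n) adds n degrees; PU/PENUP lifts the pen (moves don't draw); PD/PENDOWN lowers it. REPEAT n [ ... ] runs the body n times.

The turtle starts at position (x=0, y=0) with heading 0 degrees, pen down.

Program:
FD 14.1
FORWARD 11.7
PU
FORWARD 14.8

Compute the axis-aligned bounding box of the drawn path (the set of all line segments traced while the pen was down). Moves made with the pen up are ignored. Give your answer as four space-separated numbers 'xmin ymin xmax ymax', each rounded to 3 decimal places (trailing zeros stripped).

Answer: 0 0 25.8 0

Derivation:
Executing turtle program step by step:
Start: pos=(0,0), heading=0, pen down
FD 14.1: (0,0) -> (14.1,0) [heading=0, draw]
FD 11.7: (14.1,0) -> (25.8,0) [heading=0, draw]
PU: pen up
FD 14.8: (25.8,0) -> (40.6,0) [heading=0, move]
Final: pos=(40.6,0), heading=0, 2 segment(s) drawn

Segment endpoints: x in {0, 14.1, 25.8}, y in {0}
xmin=0, ymin=0, xmax=25.8, ymax=0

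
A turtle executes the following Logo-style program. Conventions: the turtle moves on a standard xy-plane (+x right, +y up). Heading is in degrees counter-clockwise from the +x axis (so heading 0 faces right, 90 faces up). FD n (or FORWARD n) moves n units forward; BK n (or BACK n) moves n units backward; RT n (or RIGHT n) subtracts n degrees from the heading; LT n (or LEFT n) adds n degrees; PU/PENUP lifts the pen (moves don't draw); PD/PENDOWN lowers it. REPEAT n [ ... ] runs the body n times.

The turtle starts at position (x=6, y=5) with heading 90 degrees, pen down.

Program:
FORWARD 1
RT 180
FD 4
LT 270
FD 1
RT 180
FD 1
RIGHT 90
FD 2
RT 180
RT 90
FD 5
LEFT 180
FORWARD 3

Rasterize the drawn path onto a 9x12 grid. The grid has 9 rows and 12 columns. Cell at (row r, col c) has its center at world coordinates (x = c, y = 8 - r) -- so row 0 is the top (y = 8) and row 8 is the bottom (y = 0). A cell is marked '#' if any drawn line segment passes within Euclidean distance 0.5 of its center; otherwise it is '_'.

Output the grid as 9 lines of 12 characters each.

Answer: ____________
____________
______#_____
______#_____
______#_____
______#_____
_____##_____
______#_____
______######

Derivation:
Segment 0: (6,5) -> (6,6)
Segment 1: (6,6) -> (6,2)
Segment 2: (6,2) -> (5,2)
Segment 3: (5,2) -> (6,2)
Segment 4: (6,2) -> (6,0)
Segment 5: (6,0) -> (11,0)
Segment 6: (11,0) -> (8,0)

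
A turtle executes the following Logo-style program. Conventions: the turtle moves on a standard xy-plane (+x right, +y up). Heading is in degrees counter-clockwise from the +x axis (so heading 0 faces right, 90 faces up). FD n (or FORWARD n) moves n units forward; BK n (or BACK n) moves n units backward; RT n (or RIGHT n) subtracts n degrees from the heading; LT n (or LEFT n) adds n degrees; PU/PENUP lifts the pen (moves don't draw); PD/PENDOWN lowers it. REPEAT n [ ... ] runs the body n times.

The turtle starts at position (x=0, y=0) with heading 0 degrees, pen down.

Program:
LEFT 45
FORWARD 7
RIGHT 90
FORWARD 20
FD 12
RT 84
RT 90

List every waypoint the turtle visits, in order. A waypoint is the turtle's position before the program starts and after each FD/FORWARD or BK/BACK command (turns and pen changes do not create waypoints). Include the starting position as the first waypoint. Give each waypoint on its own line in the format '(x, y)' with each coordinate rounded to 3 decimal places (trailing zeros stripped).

Executing turtle program step by step:
Start: pos=(0,0), heading=0, pen down
LT 45: heading 0 -> 45
FD 7: (0,0) -> (4.95,4.95) [heading=45, draw]
RT 90: heading 45 -> 315
FD 20: (4.95,4.95) -> (19.092,-9.192) [heading=315, draw]
FD 12: (19.092,-9.192) -> (27.577,-17.678) [heading=315, draw]
RT 84: heading 315 -> 231
RT 90: heading 231 -> 141
Final: pos=(27.577,-17.678), heading=141, 3 segment(s) drawn
Waypoints (4 total):
(0, 0)
(4.95, 4.95)
(19.092, -9.192)
(27.577, -17.678)

Answer: (0, 0)
(4.95, 4.95)
(19.092, -9.192)
(27.577, -17.678)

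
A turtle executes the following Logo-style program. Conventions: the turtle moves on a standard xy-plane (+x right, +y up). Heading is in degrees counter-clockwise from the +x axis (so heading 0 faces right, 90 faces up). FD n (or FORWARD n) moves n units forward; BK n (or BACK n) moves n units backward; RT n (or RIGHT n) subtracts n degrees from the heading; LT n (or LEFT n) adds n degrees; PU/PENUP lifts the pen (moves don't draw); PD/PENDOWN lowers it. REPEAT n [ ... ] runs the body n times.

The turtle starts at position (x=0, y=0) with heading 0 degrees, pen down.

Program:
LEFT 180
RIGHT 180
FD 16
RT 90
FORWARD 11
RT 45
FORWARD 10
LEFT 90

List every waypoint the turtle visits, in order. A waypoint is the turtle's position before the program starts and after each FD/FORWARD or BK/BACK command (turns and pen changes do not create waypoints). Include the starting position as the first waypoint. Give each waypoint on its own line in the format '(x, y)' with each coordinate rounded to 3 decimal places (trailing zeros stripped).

Answer: (0, 0)
(16, 0)
(16, -11)
(8.929, -18.071)

Derivation:
Executing turtle program step by step:
Start: pos=(0,0), heading=0, pen down
LT 180: heading 0 -> 180
RT 180: heading 180 -> 0
FD 16: (0,0) -> (16,0) [heading=0, draw]
RT 90: heading 0 -> 270
FD 11: (16,0) -> (16,-11) [heading=270, draw]
RT 45: heading 270 -> 225
FD 10: (16,-11) -> (8.929,-18.071) [heading=225, draw]
LT 90: heading 225 -> 315
Final: pos=(8.929,-18.071), heading=315, 3 segment(s) drawn
Waypoints (4 total):
(0, 0)
(16, 0)
(16, -11)
(8.929, -18.071)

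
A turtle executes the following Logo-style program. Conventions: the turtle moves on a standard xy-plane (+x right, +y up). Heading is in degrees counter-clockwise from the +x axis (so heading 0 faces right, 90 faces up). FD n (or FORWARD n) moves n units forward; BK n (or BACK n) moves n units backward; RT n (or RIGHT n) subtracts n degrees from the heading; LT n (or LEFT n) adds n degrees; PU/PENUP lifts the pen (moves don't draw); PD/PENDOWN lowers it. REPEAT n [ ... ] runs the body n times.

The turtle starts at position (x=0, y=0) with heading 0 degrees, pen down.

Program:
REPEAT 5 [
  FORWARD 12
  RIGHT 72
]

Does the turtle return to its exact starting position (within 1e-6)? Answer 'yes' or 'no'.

Executing turtle program step by step:
Start: pos=(0,0), heading=0, pen down
REPEAT 5 [
  -- iteration 1/5 --
  FD 12: (0,0) -> (12,0) [heading=0, draw]
  RT 72: heading 0 -> 288
  -- iteration 2/5 --
  FD 12: (12,0) -> (15.708,-11.413) [heading=288, draw]
  RT 72: heading 288 -> 216
  -- iteration 3/5 --
  FD 12: (15.708,-11.413) -> (6,-18.466) [heading=216, draw]
  RT 72: heading 216 -> 144
  -- iteration 4/5 --
  FD 12: (6,-18.466) -> (-3.708,-11.413) [heading=144, draw]
  RT 72: heading 144 -> 72
  -- iteration 5/5 --
  FD 12: (-3.708,-11.413) -> (0,0) [heading=72, draw]
  RT 72: heading 72 -> 0
]
Final: pos=(0,0), heading=0, 5 segment(s) drawn

Start position: (0, 0)
Final position: (0, 0)
Distance = 0; < 1e-6 -> CLOSED

Answer: yes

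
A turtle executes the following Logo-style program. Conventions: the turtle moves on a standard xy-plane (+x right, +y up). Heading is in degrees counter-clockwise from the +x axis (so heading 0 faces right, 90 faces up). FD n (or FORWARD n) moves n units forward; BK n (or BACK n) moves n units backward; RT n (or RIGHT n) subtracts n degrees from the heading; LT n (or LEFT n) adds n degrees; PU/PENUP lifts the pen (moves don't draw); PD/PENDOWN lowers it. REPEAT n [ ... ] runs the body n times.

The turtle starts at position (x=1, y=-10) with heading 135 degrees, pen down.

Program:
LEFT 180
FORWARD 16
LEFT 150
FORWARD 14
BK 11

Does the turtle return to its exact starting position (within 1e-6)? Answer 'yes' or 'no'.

Answer: no

Derivation:
Executing turtle program step by step:
Start: pos=(1,-10), heading=135, pen down
LT 180: heading 135 -> 315
FD 16: (1,-10) -> (12.314,-21.314) [heading=315, draw]
LT 150: heading 315 -> 105
FD 14: (12.314,-21.314) -> (8.69,-7.791) [heading=105, draw]
BK 11: (8.69,-7.791) -> (11.537,-18.416) [heading=105, draw]
Final: pos=(11.537,-18.416), heading=105, 3 segment(s) drawn

Start position: (1, -10)
Final position: (11.537, -18.416)
Distance = 13.486; >= 1e-6 -> NOT closed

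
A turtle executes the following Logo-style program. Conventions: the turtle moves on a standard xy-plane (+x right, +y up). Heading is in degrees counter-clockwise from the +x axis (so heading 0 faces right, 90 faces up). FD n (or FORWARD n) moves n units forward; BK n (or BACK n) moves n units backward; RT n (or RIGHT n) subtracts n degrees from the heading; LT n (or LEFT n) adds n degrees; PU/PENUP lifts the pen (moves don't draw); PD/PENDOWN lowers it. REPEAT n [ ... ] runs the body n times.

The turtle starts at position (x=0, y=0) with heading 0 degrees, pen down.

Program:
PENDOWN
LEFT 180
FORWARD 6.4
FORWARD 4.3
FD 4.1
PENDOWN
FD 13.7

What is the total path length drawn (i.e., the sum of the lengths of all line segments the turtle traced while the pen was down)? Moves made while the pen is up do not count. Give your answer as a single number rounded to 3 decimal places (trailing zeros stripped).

Answer: 28.5

Derivation:
Executing turtle program step by step:
Start: pos=(0,0), heading=0, pen down
PD: pen down
LT 180: heading 0 -> 180
FD 6.4: (0,0) -> (-6.4,0) [heading=180, draw]
FD 4.3: (-6.4,0) -> (-10.7,0) [heading=180, draw]
FD 4.1: (-10.7,0) -> (-14.8,0) [heading=180, draw]
PD: pen down
FD 13.7: (-14.8,0) -> (-28.5,0) [heading=180, draw]
Final: pos=(-28.5,0), heading=180, 4 segment(s) drawn

Segment lengths:
  seg 1: (0,0) -> (-6.4,0), length = 6.4
  seg 2: (-6.4,0) -> (-10.7,0), length = 4.3
  seg 3: (-10.7,0) -> (-14.8,0), length = 4.1
  seg 4: (-14.8,0) -> (-28.5,0), length = 13.7
Total = 28.5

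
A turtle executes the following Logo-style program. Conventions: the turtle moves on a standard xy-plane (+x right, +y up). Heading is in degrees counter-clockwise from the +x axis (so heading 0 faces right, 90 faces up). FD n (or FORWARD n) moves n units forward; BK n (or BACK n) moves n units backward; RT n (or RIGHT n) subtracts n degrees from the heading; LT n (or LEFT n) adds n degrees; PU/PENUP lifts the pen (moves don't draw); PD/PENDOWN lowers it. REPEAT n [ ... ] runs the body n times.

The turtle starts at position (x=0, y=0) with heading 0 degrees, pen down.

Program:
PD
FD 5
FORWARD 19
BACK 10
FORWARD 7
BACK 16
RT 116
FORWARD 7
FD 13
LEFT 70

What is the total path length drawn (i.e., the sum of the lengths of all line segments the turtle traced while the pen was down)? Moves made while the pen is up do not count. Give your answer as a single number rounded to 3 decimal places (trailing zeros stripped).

Executing turtle program step by step:
Start: pos=(0,0), heading=0, pen down
PD: pen down
FD 5: (0,0) -> (5,0) [heading=0, draw]
FD 19: (5,0) -> (24,0) [heading=0, draw]
BK 10: (24,0) -> (14,0) [heading=0, draw]
FD 7: (14,0) -> (21,0) [heading=0, draw]
BK 16: (21,0) -> (5,0) [heading=0, draw]
RT 116: heading 0 -> 244
FD 7: (5,0) -> (1.931,-6.292) [heading=244, draw]
FD 13: (1.931,-6.292) -> (-3.767,-17.976) [heading=244, draw]
LT 70: heading 244 -> 314
Final: pos=(-3.767,-17.976), heading=314, 7 segment(s) drawn

Segment lengths:
  seg 1: (0,0) -> (5,0), length = 5
  seg 2: (5,0) -> (24,0), length = 19
  seg 3: (24,0) -> (14,0), length = 10
  seg 4: (14,0) -> (21,0), length = 7
  seg 5: (21,0) -> (5,0), length = 16
  seg 6: (5,0) -> (1.931,-6.292), length = 7
  seg 7: (1.931,-6.292) -> (-3.767,-17.976), length = 13
Total = 77

Answer: 77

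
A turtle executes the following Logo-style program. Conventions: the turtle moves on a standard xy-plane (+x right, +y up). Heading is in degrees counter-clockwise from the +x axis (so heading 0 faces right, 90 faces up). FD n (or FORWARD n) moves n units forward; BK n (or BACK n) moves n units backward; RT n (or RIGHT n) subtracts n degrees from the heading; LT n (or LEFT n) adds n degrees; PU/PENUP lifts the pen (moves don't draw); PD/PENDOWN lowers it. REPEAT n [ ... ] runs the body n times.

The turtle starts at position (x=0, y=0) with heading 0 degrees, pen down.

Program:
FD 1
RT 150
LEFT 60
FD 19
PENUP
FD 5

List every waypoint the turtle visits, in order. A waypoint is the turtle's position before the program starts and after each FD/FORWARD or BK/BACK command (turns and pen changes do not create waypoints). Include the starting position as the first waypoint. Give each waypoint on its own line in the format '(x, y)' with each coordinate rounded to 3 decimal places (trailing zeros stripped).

Executing turtle program step by step:
Start: pos=(0,0), heading=0, pen down
FD 1: (0,0) -> (1,0) [heading=0, draw]
RT 150: heading 0 -> 210
LT 60: heading 210 -> 270
FD 19: (1,0) -> (1,-19) [heading=270, draw]
PU: pen up
FD 5: (1,-19) -> (1,-24) [heading=270, move]
Final: pos=(1,-24), heading=270, 2 segment(s) drawn
Waypoints (4 total):
(0, 0)
(1, 0)
(1, -19)
(1, -24)

Answer: (0, 0)
(1, 0)
(1, -19)
(1, -24)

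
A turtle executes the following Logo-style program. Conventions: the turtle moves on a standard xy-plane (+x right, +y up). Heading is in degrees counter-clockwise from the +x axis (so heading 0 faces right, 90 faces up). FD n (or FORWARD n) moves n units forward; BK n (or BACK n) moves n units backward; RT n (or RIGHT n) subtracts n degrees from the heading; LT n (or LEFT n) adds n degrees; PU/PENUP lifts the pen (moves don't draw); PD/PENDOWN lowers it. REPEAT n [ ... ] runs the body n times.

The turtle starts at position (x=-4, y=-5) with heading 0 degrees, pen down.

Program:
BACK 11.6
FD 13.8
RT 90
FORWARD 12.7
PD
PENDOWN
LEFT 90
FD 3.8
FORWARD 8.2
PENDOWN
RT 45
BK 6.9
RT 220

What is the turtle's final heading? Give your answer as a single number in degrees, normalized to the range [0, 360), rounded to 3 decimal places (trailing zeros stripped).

Answer: 95

Derivation:
Executing turtle program step by step:
Start: pos=(-4,-5), heading=0, pen down
BK 11.6: (-4,-5) -> (-15.6,-5) [heading=0, draw]
FD 13.8: (-15.6,-5) -> (-1.8,-5) [heading=0, draw]
RT 90: heading 0 -> 270
FD 12.7: (-1.8,-5) -> (-1.8,-17.7) [heading=270, draw]
PD: pen down
PD: pen down
LT 90: heading 270 -> 0
FD 3.8: (-1.8,-17.7) -> (2,-17.7) [heading=0, draw]
FD 8.2: (2,-17.7) -> (10.2,-17.7) [heading=0, draw]
PD: pen down
RT 45: heading 0 -> 315
BK 6.9: (10.2,-17.7) -> (5.321,-12.821) [heading=315, draw]
RT 220: heading 315 -> 95
Final: pos=(5.321,-12.821), heading=95, 6 segment(s) drawn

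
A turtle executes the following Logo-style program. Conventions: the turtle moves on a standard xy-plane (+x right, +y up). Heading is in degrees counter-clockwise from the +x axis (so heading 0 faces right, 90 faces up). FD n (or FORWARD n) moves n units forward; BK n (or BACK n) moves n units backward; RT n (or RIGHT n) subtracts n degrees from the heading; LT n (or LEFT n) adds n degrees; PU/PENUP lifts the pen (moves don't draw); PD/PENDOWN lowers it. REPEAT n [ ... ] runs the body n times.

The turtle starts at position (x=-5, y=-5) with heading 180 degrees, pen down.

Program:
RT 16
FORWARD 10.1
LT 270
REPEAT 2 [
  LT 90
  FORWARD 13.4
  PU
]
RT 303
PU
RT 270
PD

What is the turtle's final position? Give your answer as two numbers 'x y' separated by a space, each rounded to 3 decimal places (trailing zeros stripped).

Executing turtle program step by step:
Start: pos=(-5,-5), heading=180, pen down
RT 16: heading 180 -> 164
FD 10.1: (-5,-5) -> (-14.709,-2.216) [heading=164, draw]
LT 270: heading 164 -> 74
REPEAT 2 [
  -- iteration 1/2 --
  LT 90: heading 74 -> 164
  FD 13.4: (-14.709,-2.216) -> (-27.59,1.477) [heading=164, draw]
  PU: pen up
  -- iteration 2/2 --
  LT 90: heading 164 -> 254
  FD 13.4: (-27.59,1.477) -> (-31.283,-11.403) [heading=254, move]
  PU: pen up
]
RT 303: heading 254 -> 311
PU: pen up
RT 270: heading 311 -> 41
PD: pen down
Final: pos=(-31.283,-11.403), heading=41, 2 segment(s) drawn

Answer: -31.283 -11.403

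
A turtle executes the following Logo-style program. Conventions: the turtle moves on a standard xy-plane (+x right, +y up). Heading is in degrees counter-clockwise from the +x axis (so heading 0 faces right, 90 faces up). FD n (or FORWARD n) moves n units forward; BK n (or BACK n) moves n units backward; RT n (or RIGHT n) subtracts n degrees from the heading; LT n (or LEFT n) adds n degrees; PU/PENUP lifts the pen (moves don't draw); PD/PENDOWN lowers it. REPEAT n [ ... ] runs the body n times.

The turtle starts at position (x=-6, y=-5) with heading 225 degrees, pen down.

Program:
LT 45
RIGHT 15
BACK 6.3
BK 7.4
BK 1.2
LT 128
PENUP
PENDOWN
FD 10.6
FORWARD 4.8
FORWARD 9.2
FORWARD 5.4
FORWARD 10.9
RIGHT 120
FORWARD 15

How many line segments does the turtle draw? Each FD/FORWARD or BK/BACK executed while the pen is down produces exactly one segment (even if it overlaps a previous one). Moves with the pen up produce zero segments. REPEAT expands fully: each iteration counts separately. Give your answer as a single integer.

Executing turtle program step by step:
Start: pos=(-6,-5), heading=225, pen down
LT 45: heading 225 -> 270
RT 15: heading 270 -> 255
BK 6.3: (-6,-5) -> (-4.369,1.085) [heading=255, draw]
BK 7.4: (-4.369,1.085) -> (-2.454,8.233) [heading=255, draw]
BK 1.2: (-2.454,8.233) -> (-2.144,9.392) [heading=255, draw]
LT 128: heading 255 -> 23
PU: pen up
PD: pen down
FD 10.6: (-2.144,9.392) -> (7.614,13.534) [heading=23, draw]
FD 4.8: (7.614,13.534) -> (12.032,15.41) [heading=23, draw]
FD 9.2: (12.032,15.41) -> (20.501,19.004) [heading=23, draw]
FD 5.4: (20.501,19.004) -> (25.472,21.114) [heading=23, draw]
FD 10.9: (25.472,21.114) -> (35.505,25.373) [heading=23, draw]
RT 120: heading 23 -> 263
FD 15: (35.505,25.373) -> (33.677,10.485) [heading=263, draw]
Final: pos=(33.677,10.485), heading=263, 9 segment(s) drawn
Segments drawn: 9

Answer: 9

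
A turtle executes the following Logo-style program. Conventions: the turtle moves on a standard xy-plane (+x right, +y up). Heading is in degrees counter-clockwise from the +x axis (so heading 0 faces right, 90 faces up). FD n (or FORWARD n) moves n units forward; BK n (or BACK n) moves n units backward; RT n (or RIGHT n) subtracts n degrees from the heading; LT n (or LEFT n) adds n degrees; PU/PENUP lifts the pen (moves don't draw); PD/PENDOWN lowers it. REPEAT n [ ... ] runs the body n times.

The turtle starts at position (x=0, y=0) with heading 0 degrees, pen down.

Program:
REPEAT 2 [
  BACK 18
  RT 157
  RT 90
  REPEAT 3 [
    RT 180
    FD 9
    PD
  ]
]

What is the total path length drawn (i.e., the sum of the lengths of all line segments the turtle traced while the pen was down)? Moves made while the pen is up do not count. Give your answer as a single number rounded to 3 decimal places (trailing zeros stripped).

Executing turtle program step by step:
Start: pos=(0,0), heading=0, pen down
REPEAT 2 [
  -- iteration 1/2 --
  BK 18: (0,0) -> (-18,0) [heading=0, draw]
  RT 157: heading 0 -> 203
  RT 90: heading 203 -> 113
  REPEAT 3 [
    -- iteration 1/3 --
    RT 180: heading 113 -> 293
    FD 9: (-18,0) -> (-14.483,-8.285) [heading=293, draw]
    PD: pen down
    -- iteration 2/3 --
    RT 180: heading 293 -> 113
    FD 9: (-14.483,-8.285) -> (-18,0) [heading=113, draw]
    PD: pen down
    -- iteration 3/3 --
    RT 180: heading 113 -> 293
    FD 9: (-18,0) -> (-14.483,-8.285) [heading=293, draw]
    PD: pen down
  ]
  -- iteration 2/2 --
  BK 18: (-14.483,-8.285) -> (-21.517,8.285) [heading=293, draw]
  RT 157: heading 293 -> 136
  RT 90: heading 136 -> 46
  REPEAT 3 [
    -- iteration 1/3 --
    RT 180: heading 46 -> 226
    FD 9: (-21.517,8.285) -> (-27.769,1.81) [heading=226, draw]
    PD: pen down
    -- iteration 2/3 --
    RT 180: heading 226 -> 46
    FD 9: (-27.769,1.81) -> (-21.517,8.285) [heading=46, draw]
    PD: pen down
    -- iteration 3/3 --
    RT 180: heading 46 -> 226
    FD 9: (-21.517,8.285) -> (-27.769,1.81) [heading=226, draw]
    PD: pen down
  ]
]
Final: pos=(-27.769,1.81), heading=226, 8 segment(s) drawn

Segment lengths:
  seg 1: (0,0) -> (-18,0), length = 18
  seg 2: (-18,0) -> (-14.483,-8.285), length = 9
  seg 3: (-14.483,-8.285) -> (-18,0), length = 9
  seg 4: (-18,0) -> (-14.483,-8.285), length = 9
  seg 5: (-14.483,-8.285) -> (-21.517,8.285), length = 18
  seg 6: (-21.517,8.285) -> (-27.769,1.81), length = 9
  seg 7: (-27.769,1.81) -> (-21.517,8.285), length = 9
  seg 8: (-21.517,8.285) -> (-27.769,1.81), length = 9
Total = 90

Answer: 90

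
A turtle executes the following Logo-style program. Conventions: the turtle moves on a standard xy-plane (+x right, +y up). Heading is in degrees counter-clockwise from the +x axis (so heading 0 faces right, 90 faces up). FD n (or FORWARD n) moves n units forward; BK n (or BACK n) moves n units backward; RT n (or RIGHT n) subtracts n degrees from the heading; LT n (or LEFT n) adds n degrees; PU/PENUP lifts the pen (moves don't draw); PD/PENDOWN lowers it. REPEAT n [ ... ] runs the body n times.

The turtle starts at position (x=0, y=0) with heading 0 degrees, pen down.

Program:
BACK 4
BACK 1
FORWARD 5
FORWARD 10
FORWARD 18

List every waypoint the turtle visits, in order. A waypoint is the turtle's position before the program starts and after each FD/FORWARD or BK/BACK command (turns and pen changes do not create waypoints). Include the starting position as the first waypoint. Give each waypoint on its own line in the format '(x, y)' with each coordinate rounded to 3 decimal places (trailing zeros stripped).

Answer: (0, 0)
(-4, 0)
(-5, 0)
(0, 0)
(10, 0)
(28, 0)

Derivation:
Executing turtle program step by step:
Start: pos=(0,0), heading=0, pen down
BK 4: (0,0) -> (-4,0) [heading=0, draw]
BK 1: (-4,0) -> (-5,0) [heading=0, draw]
FD 5: (-5,0) -> (0,0) [heading=0, draw]
FD 10: (0,0) -> (10,0) [heading=0, draw]
FD 18: (10,0) -> (28,0) [heading=0, draw]
Final: pos=(28,0), heading=0, 5 segment(s) drawn
Waypoints (6 total):
(0, 0)
(-4, 0)
(-5, 0)
(0, 0)
(10, 0)
(28, 0)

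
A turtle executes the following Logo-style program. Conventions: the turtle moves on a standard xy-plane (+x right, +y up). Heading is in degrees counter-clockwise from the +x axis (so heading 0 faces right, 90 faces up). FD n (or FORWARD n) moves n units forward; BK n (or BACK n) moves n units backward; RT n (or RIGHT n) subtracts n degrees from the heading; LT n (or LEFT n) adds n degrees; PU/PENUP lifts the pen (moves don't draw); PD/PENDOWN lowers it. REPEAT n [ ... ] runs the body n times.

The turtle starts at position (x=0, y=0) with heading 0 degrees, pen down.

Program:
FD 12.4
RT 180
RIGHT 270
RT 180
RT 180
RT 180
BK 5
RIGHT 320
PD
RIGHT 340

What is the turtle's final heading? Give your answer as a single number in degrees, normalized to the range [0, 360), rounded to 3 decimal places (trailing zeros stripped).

Answer: 150

Derivation:
Executing turtle program step by step:
Start: pos=(0,0), heading=0, pen down
FD 12.4: (0,0) -> (12.4,0) [heading=0, draw]
RT 180: heading 0 -> 180
RT 270: heading 180 -> 270
RT 180: heading 270 -> 90
RT 180: heading 90 -> 270
RT 180: heading 270 -> 90
BK 5: (12.4,0) -> (12.4,-5) [heading=90, draw]
RT 320: heading 90 -> 130
PD: pen down
RT 340: heading 130 -> 150
Final: pos=(12.4,-5), heading=150, 2 segment(s) drawn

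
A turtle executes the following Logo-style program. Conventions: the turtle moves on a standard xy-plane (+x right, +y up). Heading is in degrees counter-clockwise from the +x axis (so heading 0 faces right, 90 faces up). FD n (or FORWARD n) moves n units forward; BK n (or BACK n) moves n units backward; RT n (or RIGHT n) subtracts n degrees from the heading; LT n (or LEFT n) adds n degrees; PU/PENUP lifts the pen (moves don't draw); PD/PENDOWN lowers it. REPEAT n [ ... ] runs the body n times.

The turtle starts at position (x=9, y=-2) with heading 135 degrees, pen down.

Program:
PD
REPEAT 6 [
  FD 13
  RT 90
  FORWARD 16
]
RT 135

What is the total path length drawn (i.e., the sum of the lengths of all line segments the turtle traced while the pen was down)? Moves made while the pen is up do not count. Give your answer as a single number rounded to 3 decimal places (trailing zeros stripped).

Answer: 174

Derivation:
Executing turtle program step by step:
Start: pos=(9,-2), heading=135, pen down
PD: pen down
REPEAT 6 [
  -- iteration 1/6 --
  FD 13: (9,-2) -> (-0.192,7.192) [heading=135, draw]
  RT 90: heading 135 -> 45
  FD 16: (-0.192,7.192) -> (11.121,18.506) [heading=45, draw]
  -- iteration 2/6 --
  FD 13: (11.121,18.506) -> (20.314,27.698) [heading=45, draw]
  RT 90: heading 45 -> 315
  FD 16: (20.314,27.698) -> (31.627,16.385) [heading=315, draw]
  -- iteration 3/6 --
  FD 13: (31.627,16.385) -> (40.82,7.192) [heading=315, draw]
  RT 90: heading 315 -> 225
  FD 16: (40.82,7.192) -> (29.506,-4.121) [heading=225, draw]
  -- iteration 4/6 --
  FD 13: (29.506,-4.121) -> (20.314,-13.314) [heading=225, draw]
  RT 90: heading 225 -> 135
  FD 16: (20.314,-13.314) -> (9,-2) [heading=135, draw]
  -- iteration 5/6 --
  FD 13: (9,-2) -> (-0.192,7.192) [heading=135, draw]
  RT 90: heading 135 -> 45
  FD 16: (-0.192,7.192) -> (11.121,18.506) [heading=45, draw]
  -- iteration 6/6 --
  FD 13: (11.121,18.506) -> (20.314,27.698) [heading=45, draw]
  RT 90: heading 45 -> 315
  FD 16: (20.314,27.698) -> (31.627,16.385) [heading=315, draw]
]
RT 135: heading 315 -> 180
Final: pos=(31.627,16.385), heading=180, 12 segment(s) drawn

Segment lengths:
  seg 1: (9,-2) -> (-0.192,7.192), length = 13
  seg 2: (-0.192,7.192) -> (11.121,18.506), length = 16
  seg 3: (11.121,18.506) -> (20.314,27.698), length = 13
  seg 4: (20.314,27.698) -> (31.627,16.385), length = 16
  seg 5: (31.627,16.385) -> (40.82,7.192), length = 13
  seg 6: (40.82,7.192) -> (29.506,-4.121), length = 16
  seg 7: (29.506,-4.121) -> (20.314,-13.314), length = 13
  seg 8: (20.314,-13.314) -> (9,-2), length = 16
  seg 9: (9,-2) -> (-0.192,7.192), length = 13
  seg 10: (-0.192,7.192) -> (11.121,18.506), length = 16
  seg 11: (11.121,18.506) -> (20.314,27.698), length = 13
  seg 12: (20.314,27.698) -> (31.627,16.385), length = 16
Total = 174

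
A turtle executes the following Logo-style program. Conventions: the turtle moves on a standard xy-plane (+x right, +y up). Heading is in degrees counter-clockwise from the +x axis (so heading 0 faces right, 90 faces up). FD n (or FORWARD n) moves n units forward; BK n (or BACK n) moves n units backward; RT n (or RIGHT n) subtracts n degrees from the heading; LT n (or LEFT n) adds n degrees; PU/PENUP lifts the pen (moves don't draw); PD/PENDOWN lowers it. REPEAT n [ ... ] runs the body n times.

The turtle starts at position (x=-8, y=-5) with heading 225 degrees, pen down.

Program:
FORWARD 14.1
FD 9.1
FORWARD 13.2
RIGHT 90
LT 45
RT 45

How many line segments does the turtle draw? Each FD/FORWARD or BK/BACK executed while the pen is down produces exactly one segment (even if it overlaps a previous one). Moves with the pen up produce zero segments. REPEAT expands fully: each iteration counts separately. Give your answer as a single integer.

Executing turtle program step by step:
Start: pos=(-8,-5), heading=225, pen down
FD 14.1: (-8,-5) -> (-17.97,-14.97) [heading=225, draw]
FD 9.1: (-17.97,-14.97) -> (-24.405,-21.405) [heading=225, draw]
FD 13.2: (-24.405,-21.405) -> (-33.739,-30.739) [heading=225, draw]
RT 90: heading 225 -> 135
LT 45: heading 135 -> 180
RT 45: heading 180 -> 135
Final: pos=(-33.739,-30.739), heading=135, 3 segment(s) drawn
Segments drawn: 3

Answer: 3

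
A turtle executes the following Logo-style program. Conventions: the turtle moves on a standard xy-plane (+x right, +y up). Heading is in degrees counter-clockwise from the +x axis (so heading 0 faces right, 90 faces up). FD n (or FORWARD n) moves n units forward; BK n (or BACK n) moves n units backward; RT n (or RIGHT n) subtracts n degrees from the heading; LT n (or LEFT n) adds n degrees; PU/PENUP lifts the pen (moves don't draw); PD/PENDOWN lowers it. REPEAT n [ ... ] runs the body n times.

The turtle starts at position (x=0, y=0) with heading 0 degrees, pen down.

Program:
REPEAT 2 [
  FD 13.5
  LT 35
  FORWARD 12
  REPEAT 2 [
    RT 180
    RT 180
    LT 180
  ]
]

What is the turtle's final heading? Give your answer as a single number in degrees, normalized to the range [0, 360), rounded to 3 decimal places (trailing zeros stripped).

Executing turtle program step by step:
Start: pos=(0,0), heading=0, pen down
REPEAT 2 [
  -- iteration 1/2 --
  FD 13.5: (0,0) -> (13.5,0) [heading=0, draw]
  LT 35: heading 0 -> 35
  FD 12: (13.5,0) -> (23.33,6.883) [heading=35, draw]
  REPEAT 2 [
    -- iteration 1/2 --
    RT 180: heading 35 -> 215
    RT 180: heading 215 -> 35
    LT 180: heading 35 -> 215
    -- iteration 2/2 --
    RT 180: heading 215 -> 35
    RT 180: heading 35 -> 215
    LT 180: heading 215 -> 35
  ]
  -- iteration 2/2 --
  FD 13.5: (23.33,6.883) -> (34.388,14.626) [heading=35, draw]
  LT 35: heading 35 -> 70
  FD 12: (34.388,14.626) -> (38.493,25.903) [heading=70, draw]
  REPEAT 2 [
    -- iteration 1/2 --
    RT 180: heading 70 -> 250
    RT 180: heading 250 -> 70
    LT 180: heading 70 -> 250
    -- iteration 2/2 --
    RT 180: heading 250 -> 70
    RT 180: heading 70 -> 250
    LT 180: heading 250 -> 70
  ]
]
Final: pos=(38.493,25.903), heading=70, 4 segment(s) drawn

Answer: 70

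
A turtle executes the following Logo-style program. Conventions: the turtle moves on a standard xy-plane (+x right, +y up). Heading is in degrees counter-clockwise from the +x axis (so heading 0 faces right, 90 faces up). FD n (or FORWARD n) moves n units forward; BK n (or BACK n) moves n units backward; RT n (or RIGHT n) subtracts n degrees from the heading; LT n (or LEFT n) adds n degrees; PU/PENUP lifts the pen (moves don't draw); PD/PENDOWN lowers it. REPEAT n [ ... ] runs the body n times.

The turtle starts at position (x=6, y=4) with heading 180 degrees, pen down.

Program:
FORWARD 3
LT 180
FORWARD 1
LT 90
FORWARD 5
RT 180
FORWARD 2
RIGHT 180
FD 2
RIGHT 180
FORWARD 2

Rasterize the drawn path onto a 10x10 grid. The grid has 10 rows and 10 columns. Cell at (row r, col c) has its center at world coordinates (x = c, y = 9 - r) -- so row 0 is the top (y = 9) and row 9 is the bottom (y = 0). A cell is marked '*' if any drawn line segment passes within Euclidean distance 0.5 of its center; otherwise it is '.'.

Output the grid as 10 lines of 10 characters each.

Segment 0: (6,4) -> (3,4)
Segment 1: (3,4) -> (4,4)
Segment 2: (4,4) -> (4,9)
Segment 3: (4,9) -> (4,7)
Segment 4: (4,7) -> (4,9)
Segment 5: (4,9) -> (4,7)

Answer: ....*.....
....*.....
....*.....
....*.....
....*.....
...****...
..........
..........
..........
..........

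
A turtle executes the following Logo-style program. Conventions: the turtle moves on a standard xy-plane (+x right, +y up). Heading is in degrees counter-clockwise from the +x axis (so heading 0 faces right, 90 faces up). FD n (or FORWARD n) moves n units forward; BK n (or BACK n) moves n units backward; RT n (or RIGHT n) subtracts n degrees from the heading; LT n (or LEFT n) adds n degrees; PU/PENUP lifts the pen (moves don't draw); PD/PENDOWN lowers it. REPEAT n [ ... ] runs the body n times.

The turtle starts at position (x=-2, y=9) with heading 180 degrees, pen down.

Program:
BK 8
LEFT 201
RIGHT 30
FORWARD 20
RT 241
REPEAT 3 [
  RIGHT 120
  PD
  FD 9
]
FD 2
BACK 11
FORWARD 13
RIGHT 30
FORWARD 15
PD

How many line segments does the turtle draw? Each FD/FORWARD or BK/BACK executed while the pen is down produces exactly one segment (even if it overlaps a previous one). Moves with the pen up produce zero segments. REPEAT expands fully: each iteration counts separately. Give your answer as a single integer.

Executing turtle program step by step:
Start: pos=(-2,9), heading=180, pen down
BK 8: (-2,9) -> (6,9) [heading=180, draw]
LT 201: heading 180 -> 21
RT 30: heading 21 -> 351
FD 20: (6,9) -> (25.754,5.871) [heading=351, draw]
RT 241: heading 351 -> 110
REPEAT 3 [
  -- iteration 1/3 --
  RT 120: heading 110 -> 350
  PD: pen down
  FD 9: (25.754,5.871) -> (34.617,4.308) [heading=350, draw]
  -- iteration 2/3 --
  RT 120: heading 350 -> 230
  PD: pen down
  FD 9: (34.617,4.308) -> (28.832,-2.586) [heading=230, draw]
  -- iteration 3/3 --
  RT 120: heading 230 -> 110
  PD: pen down
  FD 9: (28.832,-2.586) -> (25.754,5.871) [heading=110, draw]
]
FD 2: (25.754,5.871) -> (25.07,7.751) [heading=110, draw]
BK 11: (25.07,7.751) -> (28.832,-2.586) [heading=110, draw]
FD 13: (28.832,-2.586) -> (24.386,9.63) [heading=110, draw]
RT 30: heading 110 -> 80
FD 15: (24.386,9.63) -> (26.99,24.402) [heading=80, draw]
PD: pen down
Final: pos=(26.99,24.402), heading=80, 9 segment(s) drawn
Segments drawn: 9

Answer: 9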